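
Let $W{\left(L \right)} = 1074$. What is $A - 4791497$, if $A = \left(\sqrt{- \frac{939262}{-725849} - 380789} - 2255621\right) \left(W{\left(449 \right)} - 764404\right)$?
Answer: $1721778386433 - \frac{763330 i \sqrt{200620581134158551}}{725849} \approx 1.7218 \cdot 10^{12} - 4.7104 \cdot 10^{8} i$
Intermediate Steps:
$A = 1721783177930 - \frac{763330 i \sqrt{200620581134158551}}{725849}$ ($A = \left(\sqrt{- \frac{939262}{-725849} - 380789} - 2255621\right) \left(1074 - 764404\right) = \left(\sqrt{\left(-939262\right) \left(- \frac{1}{725849}\right) - 380789} - 2255621\right) \left(-763330\right) = \left(\sqrt{\frac{939262}{725849} - 380789} - 2255621\right) \left(-763330\right) = \left(\sqrt{- \frac{276394375599}{725849}} - 2255621\right) \left(-763330\right) = \left(\frac{i \sqrt{200620581134158551}}{725849} - 2255621\right) \left(-763330\right) = \left(-2255621 + \frac{i \sqrt{200620581134158551}}{725849}\right) \left(-763330\right) = 1721783177930 - \frac{763330 i \sqrt{200620581134158551}}{725849} \approx 1.7218 \cdot 10^{12} - 4.7104 \cdot 10^{8} i$)
$A - 4791497 = \left(1721783177930 - \frac{763330 i \sqrt{200620581134158551}}{725849}\right) - 4791497 = 1721778386433 - \frac{763330 i \sqrt{200620581134158551}}{725849}$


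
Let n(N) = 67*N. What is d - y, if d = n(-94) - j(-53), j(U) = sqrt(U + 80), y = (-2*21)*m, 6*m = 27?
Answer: -6109 - 3*sqrt(3) ≈ -6114.2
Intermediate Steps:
m = 9/2 (m = (1/6)*27 = 9/2 ≈ 4.5000)
y = -189 (y = -2*21*(9/2) = -42*9/2 = -189)
j(U) = sqrt(80 + U)
d = -6298 - 3*sqrt(3) (d = 67*(-94) - sqrt(80 - 53) = -6298 - sqrt(27) = -6298 - 3*sqrt(3) ≈ -6303.2)
d - y = (-6298 - 3*sqrt(3)) - 1*(-189) = (-6298 - 3*sqrt(3)) + 189 = -6109 - 3*sqrt(3)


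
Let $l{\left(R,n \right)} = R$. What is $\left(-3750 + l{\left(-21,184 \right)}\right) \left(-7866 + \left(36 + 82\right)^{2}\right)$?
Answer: $-22844718$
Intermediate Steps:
$\left(-3750 + l{\left(-21,184 \right)}\right) \left(-7866 + \left(36 + 82\right)^{2}\right) = \left(-3750 - 21\right) \left(-7866 + \left(36 + 82\right)^{2}\right) = - 3771 \left(-7866 + 118^{2}\right) = - 3771 \left(-7866 + 13924\right) = \left(-3771\right) 6058 = -22844718$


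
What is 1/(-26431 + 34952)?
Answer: 1/8521 ≈ 0.00011736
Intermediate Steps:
1/(-26431 + 34952) = 1/8521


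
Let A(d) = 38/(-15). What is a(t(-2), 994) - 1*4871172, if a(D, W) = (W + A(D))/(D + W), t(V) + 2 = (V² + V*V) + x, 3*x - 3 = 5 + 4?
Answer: -18339958862/3765 ≈ -4.8712e+6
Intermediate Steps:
x = 4 (x = 1 + (5 + 4)/3 = 1 + (⅓)*9 = 1 + 3 = 4)
t(V) = 2 + 2*V² (t(V) = -2 + ((V² + V*V) + 4) = -2 + ((V² + V²) + 4) = -2 + (2*V² + 4) = -2 + (4 + 2*V²) = 2 + 2*V²)
A(d) = -38/15 (A(d) = 38*(-1/15) = -38/15)
a(D, W) = (-38/15 + W)/(D + W) (a(D, W) = (W - 38/15)/(D + W) = (-38/15 + W)/(D + W))
a(t(-2), 994) - 1*4871172 = (-38/15 + 994)/((2 + 2*(-2)²) + 994) - 1*4871172 = (14872/15)/((2 + 2*4) + 994) - 4871172 = (14872/15)/((2 + 8) + 994) - 4871172 = (14872/15)/(10 + 994) - 4871172 = (14872/15)/1004 - 4871172 = (1/1004)*(14872/15) - 4871172 = 3718/3765 - 4871172 = -18339958862/3765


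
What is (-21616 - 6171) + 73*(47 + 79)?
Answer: -18589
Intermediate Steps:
(-21616 - 6171) + 73*(47 + 79) = -27787 + 73*126 = -27787 + 9198 = -18589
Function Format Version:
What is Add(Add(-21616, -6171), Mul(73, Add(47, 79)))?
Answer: -18589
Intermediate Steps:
Add(Add(-21616, -6171), Mul(73, Add(47, 79))) = Add(-27787, Mul(73, 126)) = Add(-27787, 9198) = -18589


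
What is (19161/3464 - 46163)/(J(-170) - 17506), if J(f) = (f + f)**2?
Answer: -159889471/339797616 ≈ -0.47054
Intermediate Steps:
J(f) = 4*f**2 (J(f) = (2*f)**2 = 4*f**2)
(19161/3464 - 46163)/(J(-170) - 17506) = (19161/3464 - 46163)/(4*(-170)**2 - 17506) = (19161*(1/3464) - 46163)/(4*28900 - 17506) = (19161/3464 - 46163)/(115600 - 17506) = -159889471/3464/98094 = -159889471/3464*1/98094 = -159889471/339797616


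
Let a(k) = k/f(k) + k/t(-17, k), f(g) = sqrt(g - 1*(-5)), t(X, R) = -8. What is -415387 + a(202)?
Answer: -1661649/4 + 202*sqrt(23)/69 ≈ -4.1540e+5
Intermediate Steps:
f(g) = sqrt(5 + g) (f(g) = sqrt(g + 5) = sqrt(5 + g))
a(k) = -k/8 + k/sqrt(5 + k) (a(k) = k/(sqrt(5 + k)) + k/(-8) = k/sqrt(5 + k) + k*(-1/8) = k/sqrt(5 + k) - k/8 = -k/8 + k/sqrt(5 + k))
-415387 + a(202) = -415387 + (-1/8*202 + 202/sqrt(5 + 202)) = -415387 + (-101/4 + 202/sqrt(207)) = -415387 + (-101/4 + 202*(sqrt(23)/69)) = -415387 + (-101/4 + 202*sqrt(23)/69) = -1661649/4 + 202*sqrt(23)/69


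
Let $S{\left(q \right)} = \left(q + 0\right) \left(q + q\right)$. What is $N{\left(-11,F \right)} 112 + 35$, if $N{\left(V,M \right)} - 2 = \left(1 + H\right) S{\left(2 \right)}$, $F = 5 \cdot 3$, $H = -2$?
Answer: $-637$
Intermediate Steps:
$S{\left(q \right)} = 2 q^{2}$ ($S{\left(q \right)} = q 2 q = 2 q^{2}$)
$F = 15$
$N{\left(V,M \right)} = -6$ ($N{\left(V,M \right)} = 2 + \left(1 - 2\right) 2 \cdot 2^{2} = 2 - 2 \cdot 4 = 2 - 8 = -6$)
$N{\left(-11,F \right)} 112 + 35 = \left(-6\right) 112 + 35 = -672 + 35 = -637$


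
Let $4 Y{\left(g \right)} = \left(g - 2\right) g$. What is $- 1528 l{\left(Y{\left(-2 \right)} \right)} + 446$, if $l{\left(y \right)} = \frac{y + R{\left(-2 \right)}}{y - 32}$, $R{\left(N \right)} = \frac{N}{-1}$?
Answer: $\frac{9746}{15} \approx 649.73$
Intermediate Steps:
$Y{\left(g \right)} = \frac{g \left(-2 + g\right)}{4}$ ($Y{\left(g \right)} = \frac{\left(g - 2\right) g}{4} = \frac{\left(-2 + g\right) g}{4} = \frac{g \left(-2 + g\right)}{4}$)
$R{\left(N \right)} = - N$ ($R{\left(N \right)} = N \left(-1\right) = - N$)
$l{\left(y \right)} = \frac{2 + y}{-32 + y}$ ($l{\left(y \right)} = \frac{y - -2}{y - 32} = \frac{y + 2}{-32 + y} = \frac{2 + y}{-32 + y}$)
$- 1528 l{\left(Y{\left(-2 \right)} \right)} + 446 = - 1528 \frac{2 + \frac{1}{4} \left(-2\right) \left(-2 - 2\right)}{-32 + \frac{1}{4} \left(-2\right) \left(-2 - 2\right)} + 446 = - 1528 \frac{2 + \frac{1}{4} \left(-2\right) \left(-4\right)}{-32 + \frac{1}{4} \left(-2\right) \left(-4\right)} + 446 = - 1528 \frac{2 + 2}{-32 + 2} + 446 = - 1528 \frac{1}{-30} \cdot 4 + 446 = - 1528 \left(\left(- \frac{1}{30}\right) 4\right) + 446 = \left(-1528\right) \left(- \frac{2}{15}\right) + 446 = \frac{3056}{15} + 446 = \frac{9746}{15}$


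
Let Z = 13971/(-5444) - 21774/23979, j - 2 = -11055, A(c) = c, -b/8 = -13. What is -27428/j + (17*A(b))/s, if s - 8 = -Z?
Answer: 864030230194316/5518695377223 ≈ 156.56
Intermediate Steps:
b = 104 (b = -8*(-13) = 104)
j = -11053 (j = 2 - 11055 = -11053)
Z = -151182755/43513892 (Z = 13971*(-1/5444) - 21774*1/23979 = -13971/5444 - 7258/7993 = -151182755/43513892 ≈ -3.4744)
s = 499293891/43513892 (s = 8 - 1*(-151182755/43513892) = 8 + 151182755/43513892 = 499293891/43513892 ≈ 11.474)
-27428/j + (17*A(b))/s = -27428/(-11053) + (17*104)/(499293891/43513892) = -27428*(-1/11053) + 1768*(43513892/499293891) = 27428/11053 + 76932561056/499293891 = 864030230194316/5518695377223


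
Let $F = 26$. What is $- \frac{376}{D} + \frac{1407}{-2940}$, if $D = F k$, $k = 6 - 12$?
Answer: $\frac{10547}{5460} \approx 1.9317$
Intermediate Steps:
$k = -6$ ($k = 6 - 12 = -6$)
$D = -156$ ($D = 26 \left(-6\right) = -156$)
$- \frac{376}{D} + \frac{1407}{-2940} = - \frac{376}{-156} + \frac{1407}{-2940} = \left(-376\right) \left(- \frac{1}{156}\right) + 1407 \left(- \frac{1}{2940}\right) = \frac{94}{39} - \frac{67}{140} = \frac{10547}{5460}$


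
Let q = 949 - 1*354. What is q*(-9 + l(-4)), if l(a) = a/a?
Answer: -4760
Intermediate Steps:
l(a) = 1
q = 595 (q = 949 - 354 = 595)
q*(-9 + l(-4)) = 595*(-9 + 1) = 595*(-8) = -4760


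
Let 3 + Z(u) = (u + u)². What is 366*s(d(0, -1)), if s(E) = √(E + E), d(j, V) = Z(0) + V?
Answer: 732*I*√2 ≈ 1035.2*I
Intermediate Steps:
Z(u) = -3 + 4*u² (Z(u) = -3 + (u + u)² = -3 + (2*u)² = -3 + 4*u²)
d(j, V) = -3 + V (d(j, V) = (-3 + 4*0²) + V = (-3 + 4*0) + V = (-3 + 0) + V = -3 + V)
s(E) = √2*√E (s(E) = √(2*E) = √2*√E)
366*s(d(0, -1)) = 366*(√2*√(-3 - 1)) = 366*(√2*√(-4)) = 366*(√2*(2*I)) = 366*(2*I*√2) = 732*I*√2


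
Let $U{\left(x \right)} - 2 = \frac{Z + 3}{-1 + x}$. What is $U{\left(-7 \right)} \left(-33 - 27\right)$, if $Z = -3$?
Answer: $-120$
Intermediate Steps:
$U{\left(x \right)} = 2$ ($U{\left(x \right)} = 2 + \frac{-3 + 3}{-1 + x} = 2 + \frac{0}{-1 + x} = 2 + 0 = 2$)
$U{\left(-7 \right)} \left(-33 - 27\right) = 2 \left(-33 - 27\right) = 2 \left(-60\right) = -120$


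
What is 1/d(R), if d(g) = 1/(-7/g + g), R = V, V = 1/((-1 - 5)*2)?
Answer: 1007/12 ≈ 83.917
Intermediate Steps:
V = -1/12 (V = 1/(-6*2) = 1/(-12) = -1/12 ≈ -0.083333)
R = -1/12 ≈ -0.083333
d(g) = 1/(g - 7/g)
1/d(R) = 1/(-1/(12*(-7 + (-1/12)²))) = 1/(-1/(12*(-7 + 1/144))) = 1/(-1/(12*(-1007/144))) = 1/(-1/12*(-144/1007)) = 1/(12/1007) = 1007/12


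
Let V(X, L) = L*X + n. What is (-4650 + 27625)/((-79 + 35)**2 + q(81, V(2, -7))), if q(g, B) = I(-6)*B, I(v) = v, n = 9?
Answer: 22975/1966 ≈ 11.686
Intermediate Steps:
V(X, L) = 9 + L*X (V(X, L) = L*X + 9 = 9 + L*X)
q(g, B) = -6*B
(-4650 + 27625)/((-79 + 35)**2 + q(81, V(2, -7))) = (-4650 + 27625)/((-79 + 35)**2 - 6*(9 - 7*2)) = 22975/((-44)**2 - 6*(9 - 14)) = 22975/(1936 - 6*(-5)) = 22975/(1936 + 30) = 22975/1966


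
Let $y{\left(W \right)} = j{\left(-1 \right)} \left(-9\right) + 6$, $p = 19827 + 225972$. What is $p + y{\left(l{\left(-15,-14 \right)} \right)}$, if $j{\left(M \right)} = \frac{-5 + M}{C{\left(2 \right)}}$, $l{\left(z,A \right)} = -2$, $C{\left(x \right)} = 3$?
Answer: $245823$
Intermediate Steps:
$p = 245799$
$j{\left(M \right)} = - \frac{5}{3} + \frac{M}{3}$ ($j{\left(M \right)} = \frac{-5 + M}{3} = \left(-5 + M\right) \frac{1}{3} = - \frac{5}{3} + \frac{M}{3}$)
$y{\left(W \right)} = 24$ ($y{\left(W \right)} = \left(- \frac{5}{3} + \frac{1}{3} \left(-1\right)\right) \left(-9\right) + 6 = \left(- \frac{5}{3} - \frac{1}{3}\right) \left(-9\right) + 6 = \left(-2\right) \left(-9\right) + 6 = 18 + 6 = 24$)
$p + y{\left(l{\left(-15,-14 \right)} \right)} = 245799 + 24 = 245823$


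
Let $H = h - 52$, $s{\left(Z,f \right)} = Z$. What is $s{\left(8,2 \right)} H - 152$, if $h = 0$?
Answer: $-568$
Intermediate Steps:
$H = -52$ ($H = 0 - 52 = -52$)
$s{\left(8,2 \right)} H - 152 = 8 \left(-52\right) - 152 = -416 - 152 = -568$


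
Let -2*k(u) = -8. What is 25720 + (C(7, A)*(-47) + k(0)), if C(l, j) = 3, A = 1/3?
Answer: 25583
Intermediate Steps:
A = ⅓ ≈ 0.33333
k(u) = 4 (k(u) = -½*(-8) = 4)
25720 + (C(7, A)*(-47) + k(0)) = 25720 + (3*(-47) + 4) = 25720 + (-141 + 4) = 25720 - 137 = 25583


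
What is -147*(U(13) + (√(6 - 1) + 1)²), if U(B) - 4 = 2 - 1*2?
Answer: -1470 - 294*√5 ≈ -2127.4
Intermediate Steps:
U(B) = 4 (U(B) = 4 + (2 - 1*2) = 4 + (2 - 2) = 4 + 0 = 4)
-147*(U(13) + (√(6 - 1) + 1)²) = -147*(4 + (√(6 - 1) + 1)²) = -147*(4 + (√5 + 1)²) = -147*(4 + (1 + √5)²) = -588 - 147*(1 + √5)²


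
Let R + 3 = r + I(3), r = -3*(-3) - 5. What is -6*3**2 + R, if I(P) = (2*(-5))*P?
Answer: -83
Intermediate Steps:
I(P) = -10*P
r = 4 (r = 9 - 5 = 4)
R = -29 (R = -3 + (4 - 10*3) = -3 + (4 - 30) = -3 - 26 = -29)
-6*3**2 + R = -6*3**2 - 29 = -6*9 - 29 = -54 - 29 = -83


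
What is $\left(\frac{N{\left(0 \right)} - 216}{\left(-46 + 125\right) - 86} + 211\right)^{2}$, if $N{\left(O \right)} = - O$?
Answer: $\frac{2866249}{49} \approx 58495.0$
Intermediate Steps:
$\left(\frac{N{\left(0 \right)} - 216}{\left(-46 + 125\right) - 86} + 211\right)^{2} = \left(\frac{\left(-1\right) 0 - 216}{\left(-46 + 125\right) - 86} + 211\right)^{2} = \left(\frac{0 - 216}{79 - 86} + 211\right)^{2} = \left(- \frac{216}{-7} + 211\right)^{2} = \left(\left(-216\right) \left(- \frac{1}{7}\right) + 211\right)^{2} = \left(\frac{216}{7} + 211\right)^{2} = \left(\frac{1693}{7}\right)^{2} = \frac{2866249}{49}$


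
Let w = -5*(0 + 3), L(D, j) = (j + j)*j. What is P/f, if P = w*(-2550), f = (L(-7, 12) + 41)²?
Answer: 38250/108241 ≈ 0.35338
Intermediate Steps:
L(D, j) = 2*j² (L(D, j) = (2*j)*j = 2*j²)
w = -15 (w = -5*3 = -15)
f = 108241 (f = (2*12² + 41)² = (2*144 + 41)² = (288 + 41)² = 329² = 108241)
P = 38250 (P = -15*(-2550) = 38250)
P/f = 38250/108241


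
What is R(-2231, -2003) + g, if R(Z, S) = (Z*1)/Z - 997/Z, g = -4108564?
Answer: -9166203056/2231 ≈ -4.1086e+6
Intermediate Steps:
R(Z, S) = 1 - 997/Z (R(Z, S) = Z/Z - 997/Z = 1 - 997/Z)
R(-2231, -2003) + g = (-997 - 2231)/(-2231) - 4108564 = -1/2231*(-3228) - 4108564 = 3228/2231 - 4108564 = -9166203056/2231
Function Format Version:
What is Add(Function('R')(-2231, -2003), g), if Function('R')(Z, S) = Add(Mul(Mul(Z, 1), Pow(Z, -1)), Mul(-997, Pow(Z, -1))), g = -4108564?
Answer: Rational(-9166203056, 2231) ≈ -4.1086e+6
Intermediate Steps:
Function('R')(Z, S) = Add(1, Mul(-997, Pow(Z, -1))) (Function('R')(Z, S) = Add(Mul(Z, Pow(Z, -1)), Mul(-997, Pow(Z, -1))) = Add(1, Mul(-997, Pow(Z, -1))))
Add(Function('R')(-2231, -2003), g) = Add(Mul(Pow(-2231, -1), Add(-997, -2231)), -4108564) = Add(Mul(Rational(-1, 2231), -3228), -4108564) = Add(Rational(3228, 2231), -4108564) = Rational(-9166203056, 2231)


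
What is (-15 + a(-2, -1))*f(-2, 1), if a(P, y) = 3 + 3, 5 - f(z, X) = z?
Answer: -63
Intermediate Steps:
f(z, X) = 5 - z
a(P, y) = 6
(-15 + a(-2, -1))*f(-2, 1) = (-15 + 6)*(5 - 1*(-2)) = -9*(5 + 2) = -9*7 = -63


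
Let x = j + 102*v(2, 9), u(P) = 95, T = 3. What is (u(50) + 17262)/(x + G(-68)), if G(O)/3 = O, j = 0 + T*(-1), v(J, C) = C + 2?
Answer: 17357/915 ≈ 18.969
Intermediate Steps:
v(J, C) = 2 + C
j = -3 (j = 0 + 3*(-1) = 0 - 3 = -3)
G(O) = 3*O
x = 1119 (x = -3 + 102*(2 + 9) = -3 + 102*11 = -3 + 1122 = 1119)
(u(50) + 17262)/(x + G(-68)) = (95 + 17262)/(1119 + 3*(-68)) = 17357/(1119 - 204) = 17357/915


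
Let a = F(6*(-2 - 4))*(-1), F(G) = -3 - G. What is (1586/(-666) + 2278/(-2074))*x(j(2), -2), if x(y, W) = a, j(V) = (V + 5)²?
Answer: 777524/6771 ≈ 114.83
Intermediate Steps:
j(V) = (5 + V)²
a = -33 (a = (-3 - 6*(-2 - 4))*(-1) = (-3 - 6*(-6))*(-1) = (-3 - 1*(-36))*(-1) = (-3 + 36)*(-1) = 33*(-1) = -33)
x(y, W) = -33
(1586/(-666) + 2278/(-2074))*x(j(2), -2) = (1586/(-666) + 2278/(-2074))*(-33) = (1586*(-1/666) + 2278*(-1/2074))*(-33) = (-793/333 - 67/61)*(-33) = -70684/20313*(-33) = 777524/6771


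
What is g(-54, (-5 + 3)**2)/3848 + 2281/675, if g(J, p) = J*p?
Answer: 1078936/324675 ≈ 3.3231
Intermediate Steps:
g(-54, (-5 + 3)**2)/3848 + 2281/675 = -54*(-5 + 3)**2/3848 + 2281/675 = -54*(-2)**2*(1/3848) + 2281*(1/675) = -54*4*(1/3848) + 2281/675 = -216*1/3848 + 2281/675 = -27/481 + 2281/675 = 1078936/324675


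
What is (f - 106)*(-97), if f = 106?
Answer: 0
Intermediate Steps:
(f - 106)*(-97) = (106 - 106)*(-97) = 0*(-97) = 0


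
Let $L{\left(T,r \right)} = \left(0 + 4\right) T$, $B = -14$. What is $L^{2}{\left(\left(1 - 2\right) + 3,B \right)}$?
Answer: $64$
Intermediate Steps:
$L{\left(T,r \right)} = 4 T$
$L^{2}{\left(\left(1 - 2\right) + 3,B \right)} = \left(4 \left(\left(1 - 2\right) + 3\right)\right)^{2} = \left(4 \left(-1 + 3\right)\right)^{2} = \left(4 \cdot 2\right)^{2} = 8^{2} = 64$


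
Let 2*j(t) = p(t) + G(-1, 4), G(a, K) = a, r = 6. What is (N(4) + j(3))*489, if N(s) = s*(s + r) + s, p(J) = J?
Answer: 22005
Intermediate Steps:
N(s) = s + s*(6 + s) (N(s) = s*(s + 6) + s = s*(6 + s) + s = s + s*(6 + s))
j(t) = -½ + t/2 (j(t) = (t - 1)/2 = (-1 + t)/2 = -½ + t/2)
(N(4) + j(3))*489 = (4*(7 + 4) + (-½ + (½)*3))*489 = (4*11 + (-½ + 3/2))*489 = (44 + 1)*489 = 45*489 = 22005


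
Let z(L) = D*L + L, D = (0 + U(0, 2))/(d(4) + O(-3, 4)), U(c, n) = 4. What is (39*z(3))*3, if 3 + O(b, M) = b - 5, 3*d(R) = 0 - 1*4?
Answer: 8775/37 ≈ 237.16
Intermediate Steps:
d(R) = -4/3 (d(R) = (0 - 1*4)/3 = (0 - 4)/3 = (⅓)*(-4) = -4/3)
O(b, M) = -8 + b (O(b, M) = -3 + (b - 5) = -3 + (-5 + b) = -8 + b)
D = -12/37 (D = (0 + 4)/(-4/3 + (-8 - 3)) = 4/(-4/3 - 11) = 4/(-37/3) = 4*(-3/37) = -12/37 ≈ -0.32432)
z(L) = 25*L/37 (z(L) = -12*L/37 + L = 25*L/37)
(39*z(3))*3 = (39*((25/37)*3))*3 = (39*(75/37))*3 = (2925/37)*3 = 8775/37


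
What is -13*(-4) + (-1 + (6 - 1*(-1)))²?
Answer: 88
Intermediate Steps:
-13*(-4) + (-1 + (6 - 1*(-1)))² = 52 + (-1 + (6 + 1))² = 52 + (-1 + 7)² = 52 + 6² = 52 + 36 = 88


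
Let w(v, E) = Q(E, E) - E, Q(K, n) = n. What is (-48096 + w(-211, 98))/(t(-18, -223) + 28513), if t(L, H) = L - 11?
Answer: -12024/7121 ≈ -1.6885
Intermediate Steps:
t(L, H) = -11 + L
w(v, E) = 0 (w(v, E) = E - E = 0)
(-48096 + w(-211, 98))/(t(-18, -223) + 28513) = (-48096 + 0)/((-11 - 18) + 28513) = -48096/(-29 + 28513) = -48096/28484 = -48096*1/28484 = -12024/7121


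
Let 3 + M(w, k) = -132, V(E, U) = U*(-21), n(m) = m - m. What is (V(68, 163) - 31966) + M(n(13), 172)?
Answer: -35524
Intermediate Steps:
n(m) = 0
V(E, U) = -21*U
M(w, k) = -135 (M(w, k) = -3 - 132 = -135)
(V(68, 163) - 31966) + M(n(13), 172) = (-21*163 - 31966) - 135 = (-3423 - 31966) - 135 = -35389 - 135 = -35524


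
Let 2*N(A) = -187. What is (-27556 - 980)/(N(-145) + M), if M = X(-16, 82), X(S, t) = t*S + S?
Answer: 57072/2843 ≈ 20.075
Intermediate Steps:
X(S, t) = S + S*t (X(S, t) = S*t + S = S + S*t)
M = -1328 (M = -16*(1 + 82) = -16*83 = -1328)
N(A) = -187/2 (N(A) = (1/2)*(-187) = -187/2)
(-27556 - 980)/(N(-145) + M) = (-27556 - 980)/(-187/2 - 1328) = -28536/(-2843/2) = -28536*(-2/2843) = 57072/2843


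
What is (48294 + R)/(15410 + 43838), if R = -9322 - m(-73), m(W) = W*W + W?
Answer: 8429/14812 ≈ 0.56907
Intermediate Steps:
m(W) = W + W**2 (m(W) = W**2 + W = W + W**2)
R = -14578 (R = -9322 - (-73)*(1 - 73) = -9322 - (-73)*(-72) = -9322 - 1*5256 = -9322 - 5256 = -14578)
(48294 + R)/(15410 + 43838) = (48294 - 14578)/(15410 + 43838) = 33716/59248 = 33716*(1/59248) = 8429/14812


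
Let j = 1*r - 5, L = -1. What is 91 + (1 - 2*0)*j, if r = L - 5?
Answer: 80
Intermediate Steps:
r = -6 (r = -1 - 5 = -6)
j = -11 (j = 1*(-6) - 5 = -6 - 5 = -11)
91 + (1 - 2*0)*j = 91 + (1 - 2*0)*(-11) = 91 + (1 + 0)*(-11) = 91 + 1*(-11) = 91 - 11 = 80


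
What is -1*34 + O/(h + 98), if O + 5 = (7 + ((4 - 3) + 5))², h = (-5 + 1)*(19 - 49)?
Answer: -3624/109 ≈ -33.248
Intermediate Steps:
h = 120 (h = -4*(-30) = 120)
O = 164 (O = -5 + (7 + ((4 - 3) + 5))² = -5 + (7 + (1 + 5))² = -5 + (7 + 6)² = -5 + 13² = -5 + 169 = 164)
-1*34 + O/(h + 98) = -1*34 + 164/(120 + 98) = -34 + 164/218 = -34 + 164*(1/218) = -34 + 82/109 = -3624/109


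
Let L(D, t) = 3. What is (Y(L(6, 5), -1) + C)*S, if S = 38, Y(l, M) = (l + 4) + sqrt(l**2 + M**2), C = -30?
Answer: -874 + 38*sqrt(10) ≈ -753.83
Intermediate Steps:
Y(l, M) = 4 + l + sqrt(M**2 + l**2) (Y(l, M) = (4 + l) + sqrt(M**2 + l**2) = 4 + l + sqrt(M**2 + l**2))
(Y(L(6, 5), -1) + C)*S = ((4 + 3 + sqrt((-1)**2 + 3**2)) - 30)*38 = ((4 + 3 + sqrt(1 + 9)) - 30)*38 = ((4 + 3 + sqrt(10)) - 30)*38 = ((7 + sqrt(10)) - 30)*38 = (-23 + sqrt(10))*38 = -874 + 38*sqrt(10)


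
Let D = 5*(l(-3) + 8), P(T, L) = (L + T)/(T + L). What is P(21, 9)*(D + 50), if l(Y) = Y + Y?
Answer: 60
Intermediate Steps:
l(Y) = 2*Y
P(T, L) = 1 (P(T, L) = (L + T)/(L + T) = 1)
D = 10 (D = 5*(2*(-3) + 8) = 5*(-6 + 8) = 5*2 = 10)
P(21, 9)*(D + 50) = 1*(10 + 50) = 1*60 = 60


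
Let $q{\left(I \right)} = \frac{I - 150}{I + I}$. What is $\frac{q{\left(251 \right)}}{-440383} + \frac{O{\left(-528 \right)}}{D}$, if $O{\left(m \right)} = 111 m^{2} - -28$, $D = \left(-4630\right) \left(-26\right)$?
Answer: $\frac{1710273188742363}{6653169845270} \approx 257.06$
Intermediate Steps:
$q{\left(I \right)} = \frac{-150 + I}{2 I}$
$D = 120380$
$O{\left(m \right)} = 28 + 111 m^{2}$ ($O{\left(m \right)} = 111 m^{2} + 28 = 28 + 111 m^{2}$)
$\frac{q{\left(251 \right)}}{-440383} + \frac{O{\left(-528 \right)}}{D} = \frac{\frac{1}{2} \cdot \frac{1}{251} \left(-150 + 251\right)}{-440383} + \frac{28 + 111 \left(-528\right)^{2}}{120380} = \frac{1}{2} \cdot \frac{1}{251} \cdot 101 \left(- \frac{1}{440383}\right) + \left(28 + 111 \cdot 278784\right) \frac{1}{120380} = \frac{101}{502} \left(- \frac{1}{440383}\right) + \left(28 + 30945024\right) \frac{1}{120380} = - \frac{101}{221072266} + 30945052 \cdot \frac{1}{120380} = - \frac{101}{221072266} + \frac{7736263}{30095} = \frac{1710273188742363}{6653169845270}$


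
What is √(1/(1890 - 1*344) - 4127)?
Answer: I*√9864007186/1546 ≈ 64.242*I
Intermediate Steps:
√(1/(1890 - 1*344) - 4127) = √(1/(1890 - 344) - 4127) = √(1/1546 - 4127) = √(-6380341/1546) = I*√9864007186/1546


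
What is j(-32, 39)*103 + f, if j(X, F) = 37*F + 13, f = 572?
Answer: 150540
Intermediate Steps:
j(X, F) = 13 + 37*F
j(-32, 39)*103 + f = (13 + 37*39)*103 + 572 = (13 + 1443)*103 + 572 = 1456*103 + 572 = 149968 + 572 = 150540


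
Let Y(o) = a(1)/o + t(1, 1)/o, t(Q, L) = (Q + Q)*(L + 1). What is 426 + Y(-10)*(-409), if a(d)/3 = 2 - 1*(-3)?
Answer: 12031/10 ≈ 1203.1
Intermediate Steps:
a(d) = 15 (a(d) = 3*(2 - 1*(-3)) = 3*(2 + 3) = 3*5 = 15)
t(Q, L) = 2*Q*(1 + L) (t(Q, L) = (2*Q)*(1 + L) = 2*Q*(1 + L))
Y(o) = 19/o (Y(o) = 15/o + (2*1*(1 + 1))/o = 15/o + (2*1*2)/o = 15/o + 4/o = 19/o)
426 + Y(-10)*(-409) = 426 + (19/(-10))*(-409) = 426 + (19*(-⅒))*(-409) = 426 - 19/10*(-409) = 426 + 7771/10 = 12031/10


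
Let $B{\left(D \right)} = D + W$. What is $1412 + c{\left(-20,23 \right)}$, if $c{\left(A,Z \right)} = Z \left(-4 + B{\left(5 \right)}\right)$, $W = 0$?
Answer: $1435$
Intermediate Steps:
$B{\left(D \right)} = D$ ($B{\left(D \right)} = D + 0 = D$)
$c{\left(A,Z \right)} = Z$ ($c{\left(A,Z \right)} = Z \left(-4 + 5\right) = Z 1 = Z$)
$1412 + c{\left(-20,23 \right)} = 1412 + 23 = 1435$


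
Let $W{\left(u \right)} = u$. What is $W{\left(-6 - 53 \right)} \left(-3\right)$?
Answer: $177$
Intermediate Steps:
$W{\left(-6 - 53 \right)} \left(-3\right) = \left(-6 - 53\right) \left(-3\right) = \left(-59\right) \left(-3\right) = 177$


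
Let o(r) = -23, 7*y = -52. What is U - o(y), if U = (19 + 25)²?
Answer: 1959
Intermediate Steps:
y = -52/7 (y = (⅐)*(-52) = -52/7 ≈ -7.4286)
U = 1936 (U = 44² = 1936)
U - o(y) = 1936 - 1*(-23) = 1936 + 23 = 1959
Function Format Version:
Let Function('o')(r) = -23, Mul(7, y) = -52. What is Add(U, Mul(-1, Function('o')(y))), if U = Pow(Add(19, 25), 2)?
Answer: 1959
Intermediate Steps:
y = Rational(-52, 7) (y = Mul(Rational(1, 7), -52) = Rational(-52, 7) ≈ -7.4286)
U = 1936 (U = Pow(44, 2) = 1936)
Add(U, Mul(-1, Function('o')(y))) = Add(1936, Mul(-1, -23)) = Add(1936, 23) = 1959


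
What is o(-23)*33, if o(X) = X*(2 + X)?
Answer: 15939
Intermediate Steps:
o(-23)*33 = -23*(2 - 23)*33 = -23*(-21)*33 = 483*33 = 15939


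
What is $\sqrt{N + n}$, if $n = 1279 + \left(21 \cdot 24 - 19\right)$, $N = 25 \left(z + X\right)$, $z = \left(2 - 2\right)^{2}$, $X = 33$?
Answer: $\sqrt{2589} \approx 50.882$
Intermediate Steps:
$z = 0$ ($z = 0^{2} = 0$)
$N = 825$ ($N = 25 \left(0 + 33\right) = 25 \cdot 33 = 825$)
$n = 1764$ ($n = 1279 + \left(504 - 19\right) = 1279 + 485 = 1764$)
$\sqrt{N + n} = \sqrt{825 + 1764} = \sqrt{2589}$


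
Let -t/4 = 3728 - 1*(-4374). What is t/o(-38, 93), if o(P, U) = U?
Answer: -32408/93 ≈ -348.47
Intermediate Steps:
t = -32408 (t = -4*(3728 - 1*(-4374)) = -4*(3728 + 4374) = -4*8102 = -32408)
t/o(-38, 93) = -32408/93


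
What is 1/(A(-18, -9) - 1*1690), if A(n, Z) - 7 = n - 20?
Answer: -1/1721 ≈ -0.00058106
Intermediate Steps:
A(n, Z) = -13 + n (A(n, Z) = 7 + (n - 20) = 7 + (-20 + n) = -13 + n)
1/(A(-18, -9) - 1*1690) = 1/((-13 - 18) - 1*1690) = 1/(-31 - 1690) = 1/(-1721) = -1/1721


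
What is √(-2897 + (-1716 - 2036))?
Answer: I*√6649 ≈ 81.541*I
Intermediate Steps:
√(-2897 + (-1716 - 2036)) = √(-2897 - 3752) = √(-6649) = I*√6649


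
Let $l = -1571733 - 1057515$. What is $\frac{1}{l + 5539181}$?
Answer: $\frac{1}{2909933} \approx 3.4365 \cdot 10^{-7}$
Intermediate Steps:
$l = -2629248$
$\frac{1}{l + 5539181} = \frac{1}{-2629248 + 5539181} = \frac{1}{2909933}$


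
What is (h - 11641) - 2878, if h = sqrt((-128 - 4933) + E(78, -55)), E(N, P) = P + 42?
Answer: -14519 + I*sqrt(5074) ≈ -14519.0 + 71.232*I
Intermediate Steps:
E(N, P) = 42 + P
h = I*sqrt(5074) (h = sqrt((-128 - 4933) + (42 - 55)) = sqrt(-5061 - 13) = sqrt(-5074) = I*sqrt(5074) ≈ 71.232*I)
(h - 11641) - 2878 = (I*sqrt(5074) - 11641) - 2878 = (-11641 + I*sqrt(5074)) - 2878 = -14519 + I*sqrt(5074)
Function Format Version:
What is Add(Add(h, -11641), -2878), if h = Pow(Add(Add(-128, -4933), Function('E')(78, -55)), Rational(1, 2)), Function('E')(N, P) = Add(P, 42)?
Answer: Add(-14519, Mul(I, Pow(5074, Rational(1, 2)))) ≈ Add(-14519., Mul(71.232, I))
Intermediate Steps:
Function('E')(N, P) = Add(42, P)
h = Mul(I, Pow(5074, Rational(1, 2))) (h = Pow(Add(Add(-128, -4933), Add(42, -55)), Rational(1, 2)) = Pow(Add(-5061, -13), Rational(1, 2)) = Pow(-5074, Rational(1, 2)) = Mul(I, Pow(5074, Rational(1, 2))) ≈ Mul(71.232, I))
Add(Add(h, -11641), -2878) = Add(Add(Mul(I, Pow(5074, Rational(1, 2))), -11641), -2878) = Add(Add(-11641, Mul(I, Pow(5074, Rational(1, 2)))), -2878) = Add(-14519, Mul(I, Pow(5074, Rational(1, 2))))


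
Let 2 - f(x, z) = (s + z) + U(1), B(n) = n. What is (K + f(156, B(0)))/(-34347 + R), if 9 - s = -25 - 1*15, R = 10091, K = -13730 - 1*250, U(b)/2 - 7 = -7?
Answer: 14027/24256 ≈ 0.57829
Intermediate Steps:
U(b) = 0 (U(b) = 14 + 2*(-7) = 14 - 14 = 0)
K = -13980 (K = -13730 - 250 = -13980)
s = 49 (s = 9 - (-25 - 1*15) = 9 - (-25 - 15) = 9 - 1*(-40) = 9 + 40 = 49)
f(x, z) = -47 - z (f(x, z) = 2 - ((49 + z) + 0) = 2 - (49 + z) = 2 + (-49 - z) = -47 - z)
(K + f(156, B(0)))/(-34347 + R) = (-13980 + (-47 - 1*0))/(-34347 + 10091) = (-13980 + (-47 + 0))/(-24256) = (-13980 - 47)*(-1/24256) = -14027*(-1/24256) = 14027/24256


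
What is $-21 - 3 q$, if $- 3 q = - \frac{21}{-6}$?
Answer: $- \frac{35}{2} \approx -17.5$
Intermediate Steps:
$q = - \frac{7}{6}$ ($q = - \frac{\left(-21\right) \frac{1}{-6}}{3} = - \frac{\left(-21\right) \left(- \frac{1}{6}\right)}{3} = \left(- \frac{1}{3}\right) \frac{7}{2} = - \frac{7}{6} \approx -1.1667$)
$-21 - 3 q = -21 - - \frac{7}{2} = -21 + \frac{7}{2} = - \frac{35}{2}$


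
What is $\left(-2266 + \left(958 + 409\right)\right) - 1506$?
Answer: $-2405$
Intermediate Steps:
$\left(-2266 + \left(958 + 409\right)\right) - 1506 = \left(-2266 + 1367\right) - 1506 = -899 - 1506 = -2405$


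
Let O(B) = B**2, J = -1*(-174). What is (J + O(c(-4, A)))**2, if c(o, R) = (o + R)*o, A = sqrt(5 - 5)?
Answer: 184900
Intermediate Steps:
A = 0 (A = sqrt(0) = 0)
c(o, R) = o*(R + o) (c(o, R) = (R + o)*o = o*(R + o))
J = 174
(J + O(c(-4, A)))**2 = (174 + (-4*(0 - 4))**2)**2 = (174 + (-4*(-4))**2)**2 = (174 + 16**2)**2 = (174 + 256)**2 = 430**2 = 184900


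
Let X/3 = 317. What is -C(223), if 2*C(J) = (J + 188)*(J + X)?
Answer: -241257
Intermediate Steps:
X = 951 (X = 3*317 = 951)
C(J) = (188 + J)*(951 + J)/2 (C(J) = ((J + 188)*(J + 951))/2 = ((188 + J)*(951 + J))/2 = (188 + J)*(951 + J)/2)
-C(223) = -(89394 + (½)*223² + (1139/2)*223) = -(89394 + (½)*49729 + 253997/2) = -(89394 + 49729/2 + 253997/2) = -1*241257 = -241257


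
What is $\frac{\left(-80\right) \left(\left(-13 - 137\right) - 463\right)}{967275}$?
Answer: $\frac{9808}{193455} \approx 0.050699$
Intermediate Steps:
$\frac{\left(-80\right) \left(\left(-13 - 137\right) - 463\right)}{967275} = - 80 \left(\left(-13 - 137\right) - 463\right) \frac{1}{967275} = - 80 \left(-150 - 463\right) \frac{1}{967275} = \left(-80\right) \left(-613\right) \frac{1}{967275} = 49040 \cdot \frac{1}{967275} = \frac{9808}{193455}$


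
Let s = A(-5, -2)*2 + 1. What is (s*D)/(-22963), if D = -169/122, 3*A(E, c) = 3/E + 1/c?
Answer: 338/21011145 ≈ 1.6087e-5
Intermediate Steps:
A(E, c) = 1/E + 1/(3*c) (A(E, c) = (3/E + 1/c)/3 = (1/c + 3/E)/3 = 1/E + 1/(3*c))
D = -169/122 (D = -169*1/122 = -169/122 ≈ -1.3852)
s = 4/15 (s = ((-2 + (⅓)*(-5))/(-5*(-2)))*2 + 1 = -⅕*(-½)*(-2 - 5/3)*2 + 1 = -⅕*(-½)*(-11/3)*2 + 1 = -11/30*2 + 1 = -11/15 + 1 = 4/15 ≈ 0.26667)
(s*D)/(-22963) = ((4/15)*(-169/122))/(-22963) = -338/915*(-1/22963) = 338/21011145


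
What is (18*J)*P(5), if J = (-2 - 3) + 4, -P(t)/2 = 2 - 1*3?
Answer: -36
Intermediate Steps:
P(t) = 2 (P(t) = -2*(2 - 1*3) = -2*(2 - 3) = -2*(-1) = 2)
J = -1 (J = -5 + 4 = -1)
(18*J)*P(5) = (18*(-1))*2 = -18*2 = -36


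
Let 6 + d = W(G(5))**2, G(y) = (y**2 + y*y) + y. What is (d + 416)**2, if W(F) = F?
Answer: 11799225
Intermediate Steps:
G(y) = y + 2*y**2 (G(y) = (y**2 + y**2) + y = 2*y**2 + y = y + 2*y**2)
d = 3019 (d = -6 + (5*(1 + 2*5))**2 = -6 + (5*(1 + 10))**2 = -6 + (5*11)**2 = -6 + 55**2 = -6 + 3025 = 3019)
(d + 416)**2 = (3019 + 416)**2 = 3435**2 = 11799225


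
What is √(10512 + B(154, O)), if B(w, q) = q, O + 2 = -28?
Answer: √10482 ≈ 102.38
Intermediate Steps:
O = -30 (O = -2 - 28 = -30)
√(10512 + B(154, O)) = √(10512 - 30) = √10482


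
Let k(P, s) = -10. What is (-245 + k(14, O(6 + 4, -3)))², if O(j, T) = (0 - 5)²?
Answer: 65025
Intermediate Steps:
O(j, T) = 25 (O(j, T) = (-5)² = 25)
(-245 + k(14, O(6 + 4, -3)))² = (-245 - 10)² = (-255)² = 65025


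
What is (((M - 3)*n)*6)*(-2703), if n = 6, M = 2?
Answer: 97308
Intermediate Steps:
(((M - 3)*n)*6)*(-2703) = (((2 - 3)*6)*6)*(-2703) = (-1*6*6)*(-2703) = -6*6*(-2703) = -36*(-2703) = 97308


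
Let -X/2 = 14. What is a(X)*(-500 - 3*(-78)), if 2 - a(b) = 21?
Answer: 5054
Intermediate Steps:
X = -28 (X = -2*14 = -28)
a(b) = -19 (a(b) = 2 - 1*21 = 2 - 21 = -19)
a(X)*(-500 - 3*(-78)) = -19*(-500 - 3*(-78)) = -19*(-500 + 234) = -19*(-266) = 5054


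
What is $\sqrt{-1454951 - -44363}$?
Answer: $6 i \sqrt{39183} \approx 1187.7 i$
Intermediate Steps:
$\sqrt{-1454951 - -44363} = \sqrt{-1454951 + 44363} = \sqrt{-1410588} = 6 i \sqrt{39183}$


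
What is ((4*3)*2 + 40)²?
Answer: 4096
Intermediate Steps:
((4*3)*2 + 40)² = (12*2 + 40)² = (24 + 40)² = 64² = 4096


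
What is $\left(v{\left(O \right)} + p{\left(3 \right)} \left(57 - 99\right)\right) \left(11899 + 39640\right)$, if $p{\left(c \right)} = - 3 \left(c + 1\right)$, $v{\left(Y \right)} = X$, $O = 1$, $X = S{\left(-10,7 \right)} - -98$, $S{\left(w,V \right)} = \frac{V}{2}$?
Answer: $\frac{62413729}{2} \approx 3.1207 \cdot 10^{7}$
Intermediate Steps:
$S{\left(w,V \right)} = \frac{V}{2}$ ($S{\left(w,V \right)} = V \frac{1}{2} = \frac{V}{2}$)
$X = \frac{203}{2}$ ($X = \frac{1}{2} \cdot 7 - -98 = \frac{7}{2} + 98 = \frac{203}{2} \approx 101.5$)
$v{\left(Y \right)} = \frac{203}{2}$
$p{\left(c \right)} = -3 - 3 c$ ($p{\left(c \right)} = - 3 \left(1 + c\right) = -3 - 3 c$)
$\left(v{\left(O \right)} + p{\left(3 \right)} \left(57 - 99\right)\right) \left(11899 + 39640\right) = \left(\frac{203}{2} + \left(-3 - 9\right) \left(57 - 99\right)\right) \left(11899 + 39640\right) = \left(\frac{203}{2} + \left(-3 - 9\right) \left(-42\right)\right) 51539 = \left(\frac{203}{2} - -504\right) 51539 = \left(\frac{203}{2} + 504\right) 51539 = \frac{1211}{2} \cdot 51539 = \frac{62413729}{2}$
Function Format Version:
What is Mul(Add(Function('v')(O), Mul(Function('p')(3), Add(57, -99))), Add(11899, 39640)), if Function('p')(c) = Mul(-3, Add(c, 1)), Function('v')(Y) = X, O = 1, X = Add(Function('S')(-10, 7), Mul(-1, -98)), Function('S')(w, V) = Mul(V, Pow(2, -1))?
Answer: Rational(62413729, 2) ≈ 3.1207e+7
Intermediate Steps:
Function('S')(w, V) = Mul(Rational(1, 2), V) (Function('S')(w, V) = Mul(V, Rational(1, 2)) = Mul(Rational(1, 2), V))
X = Rational(203, 2) (X = Add(Mul(Rational(1, 2), 7), Mul(-1, -98)) = Add(Rational(7, 2), 98) = Rational(203, 2) ≈ 101.50)
Function('v')(Y) = Rational(203, 2)
Function('p')(c) = Add(-3, Mul(-3, c)) (Function('p')(c) = Mul(-3, Add(1, c)) = Add(-3, Mul(-3, c)))
Mul(Add(Function('v')(O), Mul(Function('p')(3), Add(57, -99))), Add(11899, 39640)) = Mul(Add(Rational(203, 2), Mul(Add(-3, Mul(-3, 3)), Add(57, -99))), Add(11899, 39640)) = Mul(Add(Rational(203, 2), Mul(Add(-3, -9), -42)), 51539) = Mul(Add(Rational(203, 2), Mul(-12, -42)), 51539) = Mul(Add(Rational(203, 2), 504), 51539) = Mul(Rational(1211, 2), 51539) = Rational(62413729, 2)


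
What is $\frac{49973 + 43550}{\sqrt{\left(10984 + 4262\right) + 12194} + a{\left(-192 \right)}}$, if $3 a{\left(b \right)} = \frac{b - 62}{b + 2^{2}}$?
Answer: $- \frac{3349432722}{2182122431} + \frac{208245045456 \sqrt{35}}{2182122431} \approx 563.05$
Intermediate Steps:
$a{\left(b \right)} = \frac{-62 + b}{3 \left(4 + b\right)}$ ($a{\left(b \right)} = \frac{\left(b - 62\right) \frac{1}{b + 2^{2}}}{3} = \frac{\left(-62 + b\right) \frac{1}{b + 4}}{3} = \frac{\left(-62 + b\right) \frac{1}{4 + b}}{3} = \frac{\frac{1}{4 + b} \left(-62 + b\right)}{3} = \frac{-62 + b}{3 \left(4 + b\right)}$)
$\frac{49973 + 43550}{\sqrt{\left(10984 + 4262\right) + 12194} + a{\left(-192 \right)}} = \frac{49973 + 43550}{\sqrt{\left(10984 + 4262\right) + 12194} + \frac{-62 - 192}{3 \left(4 - 192\right)}} = \frac{93523}{\sqrt{15246 + 12194} + \frac{1}{3} \frac{1}{-188} \left(-254\right)} = \frac{93523}{\sqrt{27440} + \frac{1}{3} \left(- \frac{1}{188}\right) \left(-254\right)} = \frac{93523}{28 \sqrt{35} + \frac{127}{282}} = \frac{93523}{\frac{127}{282} + 28 \sqrt{35}}$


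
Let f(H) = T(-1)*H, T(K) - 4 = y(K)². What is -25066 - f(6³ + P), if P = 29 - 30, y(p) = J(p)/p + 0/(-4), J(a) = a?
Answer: -26141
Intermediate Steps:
y(p) = 1 (y(p) = p/p + 0/(-4) = 1 + 0*(-¼) = 1 + 0 = 1)
T(K) = 5 (T(K) = 4 + 1² = 4 + 1 = 5)
P = -1
f(H) = 5*H
-25066 - f(6³ + P) = -25066 - 5*(6³ - 1) = -25066 - 5*(216 - 1) = -25066 - 5*215 = -25066 - 1*1075 = -25066 - 1075 = -26141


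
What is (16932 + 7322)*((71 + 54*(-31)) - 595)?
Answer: -53310292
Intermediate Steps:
(16932 + 7322)*((71 + 54*(-31)) - 595) = 24254*((71 - 1674) - 595) = 24254*(-1603 - 595) = 24254*(-2198) = -53310292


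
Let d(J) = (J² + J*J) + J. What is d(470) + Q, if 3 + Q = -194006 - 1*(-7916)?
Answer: 256177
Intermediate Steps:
Q = -186093 (Q = -3 + (-194006 - 1*(-7916)) = -3 + (-194006 + 7916) = -3 - 186090 = -186093)
d(J) = J + 2*J² (d(J) = (J² + J²) + J = 2*J² + J = J + 2*J²)
d(470) + Q = 470*(1 + 2*470) - 186093 = 470*(1 + 940) - 186093 = 470*941 - 186093 = 442270 - 186093 = 256177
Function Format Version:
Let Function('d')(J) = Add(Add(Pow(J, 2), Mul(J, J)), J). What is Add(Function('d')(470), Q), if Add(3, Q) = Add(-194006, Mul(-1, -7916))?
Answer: 256177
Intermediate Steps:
Q = -186093 (Q = Add(-3, Add(-194006, Mul(-1, -7916))) = Add(-3, Add(-194006, 7916)) = Add(-3, -186090) = -186093)
Function('d')(J) = Add(J, Mul(2, Pow(J, 2))) (Function('d')(J) = Add(Add(Pow(J, 2), Pow(J, 2)), J) = Add(Mul(2, Pow(J, 2)), J) = Add(J, Mul(2, Pow(J, 2))))
Add(Function('d')(470), Q) = Add(Mul(470, Add(1, Mul(2, 470))), -186093) = Add(Mul(470, Add(1, 940)), -186093) = Add(Mul(470, 941), -186093) = Add(442270, -186093) = 256177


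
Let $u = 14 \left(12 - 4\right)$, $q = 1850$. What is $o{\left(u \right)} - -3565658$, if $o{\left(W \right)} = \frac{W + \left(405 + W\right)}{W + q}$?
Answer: $\frac{6995821625}{1962} \approx 3.5657 \cdot 10^{6}$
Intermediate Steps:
$u = 112$ ($u = 14 \cdot 8 = 112$)
$o{\left(W \right)} = \frac{405 + 2 W}{1850 + W}$ ($o{\left(W \right)} = \frac{W + \left(405 + W\right)}{W + 1850} = \frac{405 + 2 W}{1850 + W}$)
$o{\left(u \right)} - -3565658 = \frac{405 + 2 \cdot 112}{1850 + 112} - -3565658 = \frac{405 + 224}{1962} + 3565658 = \frac{1}{1962} \cdot 629 + 3565658 = \frac{629}{1962} + 3565658 = \frac{6995821625}{1962}$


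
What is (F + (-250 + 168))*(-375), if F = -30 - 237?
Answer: 130875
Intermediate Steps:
F = -267
(F + (-250 + 168))*(-375) = (-267 + (-250 + 168))*(-375) = (-267 - 82)*(-375) = -349*(-375) = 130875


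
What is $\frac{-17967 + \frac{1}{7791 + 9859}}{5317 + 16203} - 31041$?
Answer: $- \frac{11790558065549}{379828000} \approx -31042.0$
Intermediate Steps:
$\frac{-17967 + \frac{1}{7791 + 9859}}{5317 + 16203} - 31041 = \frac{-17967 + \frac{1}{17650}}{21520} - 31041 = \left(-17967 + \frac{1}{17650}\right) \frac{1}{21520} - 31041 = \left(- \frac{317117549}{17650}\right) \frac{1}{21520} - 31041 = - \frac{317117549}{379828000} - 31041 = - \frac{11790558065549}{379828000}$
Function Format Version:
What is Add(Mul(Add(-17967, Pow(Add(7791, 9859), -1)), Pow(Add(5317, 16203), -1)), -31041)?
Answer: Rational(-11790558065549, 379828000) ≈ -31042.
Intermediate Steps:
Add(Mul(Add(-17967, Pow(Add(7791, 9859), -1)), Pow(Add(5317, 16203), -1)), -31041) = Add(Mul(Add(-17967, Pow(17650, -1)), Pow(21520, -1)), -31041) = Add(Mul(Add(-17967, Rational(1, 17650)), Rational(1, 21520)), -31041) = Add(Mul(Rational(-317117549, 17650), Rational(1, 21520)), -31041) = Add(Rational(-317117549, 379828000), -31041) = Rational(-11790558065549, 379828000)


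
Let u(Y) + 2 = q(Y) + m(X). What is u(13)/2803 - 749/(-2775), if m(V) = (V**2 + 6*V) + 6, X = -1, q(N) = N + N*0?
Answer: 2132747/7778325 ≈ 0.27419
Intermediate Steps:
q(N) = N (q(N) = N + 0 = N)
m(V) = 6 + V**2 + 6*V
u(Y) = -1 + Y (u(Y) = -2 + (Y + (6 + (-1)**2 + 6*(-1))) = -2 + (Y + (6 + 1 - 6)) = -2 + (Y + 1) = -2 + (1 + Y) = -1 + Y)
u(13)/2803 - 749/(-2775) = (-1 + 13)/2803 - 749/(-2775) = 12*(1/2803) - 749*(-1/2775) = 12/2803 + 749/2775 = 2132747/7778325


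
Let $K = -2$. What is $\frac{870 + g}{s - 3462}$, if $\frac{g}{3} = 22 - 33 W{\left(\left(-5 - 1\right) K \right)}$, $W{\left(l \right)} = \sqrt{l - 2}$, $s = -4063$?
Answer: $- \frac{936}{7525} + \frac{99 \sqrt{10}}{7525} \approx -0.082782$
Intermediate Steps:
$W{\left(l \right)} = \sqrt{-2 + l}$
$g = 66 - 99 \sqrt{10}$ ($g = 3 \left(22 - 33 \sqrt{-2 + \left(-5 - 1\right) \left(-2\right)}\right) = 3 \left(22 - 33 \sqrt{-2 - -12}\right) = 3 \left(22 - 33 \sqrt{-2 + 12}\right) = 3 \left(22 - 33 \sqrt{10}\right) = 66 - 99 \sqrt{10} \approx -247.07$)
$\frac{870 + g}{s - 3462} = \frac{870 + \left(66 - 99 \sqrt{10}\right)}{-4063 - 3462} = \frac{936 - 99 \sqrt{10}}{-7525} = \left(936 - 99 \sqrt{10}\right) \left(- \frac{1}{7525}\right) = - \frac{936}{7525} + \frac{99 \sqrt{10}}{7525}$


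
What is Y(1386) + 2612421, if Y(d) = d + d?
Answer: 2615193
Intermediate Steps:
Y(d) = 2*d
Y(1386) + 2612421 = 2*1386 + 2612421 = 2772 + 2612421 = 2615193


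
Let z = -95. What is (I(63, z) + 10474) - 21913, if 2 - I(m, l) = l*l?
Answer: -20462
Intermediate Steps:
I(m, l) = 2 - l² (I(m, l) = 2 - l*l = 2 - l²)
(I(63, z) + 10474) - 21913 = ((2 - 1*(-95)²) + 10474) - 21913 = ((2 - 1*9025) + 10474) - 21913 = ((2 - 9025) + 10474) - 21913 = (-9023 + 10474) - 21913 = 1451 - 21913 = -20462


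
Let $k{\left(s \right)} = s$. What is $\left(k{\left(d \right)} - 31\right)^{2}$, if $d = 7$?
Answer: $576$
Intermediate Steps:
$\left(k{\left(d \right)} - 31\right)^{2} = \left(7 - 31\right)^{2} = \left(-24\right)^{2} = 576$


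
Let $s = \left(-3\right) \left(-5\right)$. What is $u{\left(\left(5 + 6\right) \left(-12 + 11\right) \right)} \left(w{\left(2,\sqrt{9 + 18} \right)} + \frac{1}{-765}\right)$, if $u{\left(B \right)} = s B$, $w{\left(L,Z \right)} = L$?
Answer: $- \frac{16819}{51} \approx -329.78$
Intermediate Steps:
$s = 15$
$u{\left(B \right)} = 15 B$
$u{\left(\left(5 + 6\right) \left(-12 + 11\right) \right)} \left(w{\left(2,\sqrt{9 + 18} \right)} + \frac{1}{-765}\right) = 15 \left(5 + 6\right) \left(-12 + 11\right) \left(2 + \frac{1}{-765}\right) = 15 \cdot 11 \left(-1\right) \left(2 - \frac{1}{765}\right) = 15 \left(-11\right) \frac{1529}{765} = \left(-165\right) \frac{1529}{765} = - \frac{16819}{51}$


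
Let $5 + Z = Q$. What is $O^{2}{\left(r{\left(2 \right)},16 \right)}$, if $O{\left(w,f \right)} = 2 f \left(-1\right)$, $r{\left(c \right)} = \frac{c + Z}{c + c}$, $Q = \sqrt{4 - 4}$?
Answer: $1024$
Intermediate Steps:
$Q = 0$ ($Q = \sqrt{0} = 0$)
$Z = -5$ ($Z = -5 + 0 = -5$)
$r{\left(c \right)} = \frac{-5 + c}{2 c}$ ($r{\left(c \right)} = \frac{c - 5}{c + c} = \frac{-5 + c}{2 c}$)
$O{\left(w,f \right)} = - 2 f$
$O^{2}{\left(r{\left(2 \right)},16 \right)} = \left(\left(-2\right) 16\right)^{2} = \left(-32\right)^{2} = 1024$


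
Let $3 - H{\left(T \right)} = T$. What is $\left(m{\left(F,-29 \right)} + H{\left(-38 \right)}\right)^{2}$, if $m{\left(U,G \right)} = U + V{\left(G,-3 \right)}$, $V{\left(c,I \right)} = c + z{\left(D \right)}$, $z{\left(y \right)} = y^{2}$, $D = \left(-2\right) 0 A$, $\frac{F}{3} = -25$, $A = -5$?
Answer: $3969$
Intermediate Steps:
$H{\left(T \right)} = 3 - T$
$F = -75$ ($F = 3 \left(-25\right) = -75$)
$D = 0$ ($D = \left(-2\right) 0 \left(-5\right) = 0 \left(-5\right) = 0$)
$V{\left(c,I \right)} = c$ ($V{\left(c,I \right)} = c + 0^{2} = c + 0 = c$)
$m{\left(U,G \right)} = G + U$ ($m{\left(U,G \right)} = U + G = G + U$)
$\left(m{\left(F,-29 \right)} + H{\left(-38 \right)}\right)^{2} = \left(\left(-29 - 75\right) + \left(3 - -38\right)\right)^{2} = \left(-104 + \left(3 + 38\right)\right)^{2} = \left(-104 + 41\right)^{2} = \left(-63\right)^{2} = 3969$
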